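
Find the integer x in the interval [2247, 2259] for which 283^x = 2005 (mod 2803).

Compute 283^2247 mod 2803 = 2760, then multiply by 283 repeatedly:
  283^2247=2760  283^2248=1846  283^2249=1060  283^2250=59  283^2251=2682
  283^2252=2196  283^2253=2005
Found 2005 at exponent 2253.

2253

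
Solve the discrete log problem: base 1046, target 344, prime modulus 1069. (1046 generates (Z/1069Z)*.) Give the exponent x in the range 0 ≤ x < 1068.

Baby-step giant-step with m = ceil(sqrt(1068)) = 33.
Baby table (1046^j mod 1069 for j=0..32):
  0:1  1:1046  2:529  3:661  4:832  5:106  6:769  7:486
  8:581  9:534  10:546  11:270  12:204  13:653  14:1016  15:150
  16:826  17:244  18:802  19:796  20:934  21:967  22:208  23:561
  24:994  25:656  26:947  27:668  28:671  29:602  30:51  31:965
  32:254
Giant step factor: 1046^(-33) ≡ 955 (mod 1069).
Scan 344·955^i mod 1069 for i = 0, 1, …:
  i=0: 344   i=1: 337   i=2: 66   i=3: 1028
  i=4: 398   i=5: 595   i=6: 586   i=7: 543
  i=8: 100   i=9: 359     …   i=20: 741
  i=21: 1046
Match at i=21, j=1: x = 21·33 + 1 = 694.

694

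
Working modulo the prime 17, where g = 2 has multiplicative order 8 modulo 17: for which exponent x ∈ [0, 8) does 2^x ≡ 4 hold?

2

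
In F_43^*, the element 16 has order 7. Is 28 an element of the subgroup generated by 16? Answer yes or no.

⟨16⟩ has order 7; its elements mod 43 are {1, 4, 11, 16, 21, 35, 41}.
28 is not in this set.

no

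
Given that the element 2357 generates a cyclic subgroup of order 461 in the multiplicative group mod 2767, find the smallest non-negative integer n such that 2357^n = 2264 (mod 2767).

Baby-step giant-step with m = ceil(sqrt(461)) = 22.
Baby table (2357^j mod 2767 for j=0..21):
  0:1  1:2357  2:2080  3:2203  4:1579  5:88  6:2658  7:418
  8:174  9:602  10:2210  11:1476  12:813  13:1477  14:403  15:790
  16:2606  17:2369  18:2694  19:2260  20:345  21:2434
Giant step factor: 2357^(-22) ≡ 187 (mod 2767).
Scan 2264·187^i mod 2767 for i = 0, 1, …:
  i=0: 2264   i=1: 17   i=2: 412   i=3: 2335
  i=4: 2226   i=5: 1212   i=6: 2517   i=7: 289
  i=8: 1470   i=9: 957     …   i=14: 87
  i=15: 2434
Match at i=15, j=21: n = 15·22 + 21 = 351.

351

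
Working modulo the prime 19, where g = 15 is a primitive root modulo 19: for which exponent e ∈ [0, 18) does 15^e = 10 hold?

13

Successive powers of 15 modulo 19:
  15^0=1  15^1=15  15^2=16  15^3=12  15^4=9  15^5=2
  15^6=11  15^7=13  15^8=5  15^9=18  15^10=4  15^11=3
  15^12=7  15^13=10
So 15^13 ≡ 10 (mod 19), giving e = 13.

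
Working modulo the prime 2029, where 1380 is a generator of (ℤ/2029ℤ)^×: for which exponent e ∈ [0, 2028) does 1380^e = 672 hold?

842

Baby-step giant-step with m = ceil(sqrt(2028)) = 46.
Baby table (1380^j mod 2029 for j=0..45):
  0:1  1:1380  2:1198  3:1634  4:701  5:1576  6:1821  7:1078
  8:383  9:1000  10:280  11:890  12:655  13:995  14:1496  15:987
  16:601  17:1548  18:1732  19:2027  20:1298  21:1662  22:790  23:627
  24:906  25:416  26:1902  27:1263  28:29  29:1469  30:249  31:719
  32:39  33:1066  34:55  35:827  36:962  37:594  38:4  39:1462
  40:734  41:449  42:775  43:217  44:1197  45:254
Giant step factor: 1380^(-46) ≡ 396 (mod 2029).
Scan 672·396^i mod 2029 for i = 0, 1, …:
  i=0: 672   i=1: 313   i=2: 179   i=3: 1898
  i=4: 878   i=5: 729   i=6: 566   i=7: 946
  i=8: 1280   i=9: 1659     …   i=17: 1131
  i=18: 1496
Match at i=18, j=14: e = 18·46 + 14 = 842.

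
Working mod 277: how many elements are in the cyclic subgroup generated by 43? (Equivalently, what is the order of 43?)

276

The order of 43 must divide p − 1 = 276 = 2^2 · 3 · 23.
Divisors: 1, 2, 3, 4, 6, 12, 23, 46, 69, 92, 138, 276.
Check each in increasing order: 43^1 ≡ 43;  43^2 ≡ 187;  43^3 ≡ 8;  43^4 ≡ 67;  43^6 ≡ 64;  43^12 ≡ 218;  43^23 ≡ 242;  43^46 ≡ 117;  43^69 ≡ 60;  43^92 ≡ 116;  43^138 ≡ 276;  43^276 ≡ 1.
Smallest exponent giving 1 is 276.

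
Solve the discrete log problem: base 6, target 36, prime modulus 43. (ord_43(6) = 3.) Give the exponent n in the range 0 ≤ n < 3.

2

Successive powers of 6 modulo 43:
  6^0=1  6^1=6  6^2=36
So 6^2 ≡ 36 (mod 43), giving n = 2.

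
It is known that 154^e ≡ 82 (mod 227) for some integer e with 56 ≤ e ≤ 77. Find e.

60

Compute 154^56 mod 227 = 74, then multiply by 154 repeatedly:
  154^56=74  154^57=46  154^58=47  154^59=201  154^60=82
Found 82 at exponent 60.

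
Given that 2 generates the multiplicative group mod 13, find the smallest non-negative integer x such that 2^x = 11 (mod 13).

7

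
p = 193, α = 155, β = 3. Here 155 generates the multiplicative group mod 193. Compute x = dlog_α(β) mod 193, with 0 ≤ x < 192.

Baby-step giant-step with m = ceil(sqrt(192)) = 14.
Baby table (155^j mod 193 for j=0..13):
  0:1  1:155  2:93  3:133  4:157  5:17  6:126  7:37
  8:138  9:160  10:96  11:19  12:50  13:30
Giant step factor: 155^(-14) ≡ 118 (mod 193).
Scan 3·118^i mod 193 for i = 0, 1, …:
  i=0: 3   i=1: 161   i=2: 84   i=3: 69
  i=4: 36   i=5: 2   i=6: 43   i=7: 56
  i=8: 46   i=9: 24   i=10: 130   i=11: 93
Match at i=11, j=2: x = 11·14 + 2 = 156.

156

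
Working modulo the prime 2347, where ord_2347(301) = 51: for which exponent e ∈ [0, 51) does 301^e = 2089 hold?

15

Successive powers of 301 modulo 2347:
  301^0=1  301^1=301  301^2=1415  301^3=1108  301^4=234  301^5=24
  301^6=183  301^7=1102  301^8=775  301^9=922  301^10=576  301^11=2045
  301^12=631  301^13=2171  301^14=1005  301^15=2089
So 301^15 ≡ 2089 (mod 2347), giving e = 15.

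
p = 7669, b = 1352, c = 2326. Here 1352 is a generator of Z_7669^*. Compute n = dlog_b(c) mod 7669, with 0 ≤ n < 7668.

Baby-step giant-step with m = ceil(sqrt(7668)) = 88.
Baby table (1352^j mod 7669 for j=0..87):
  0:1  1:1352  2:2682  3:6296  4:7271  5:6403  6:6224  7:1955
  8:5024  9:5383  10:7604  11:4148  12:2057  13:4886  14:2863  15:5600
  16:1897  17:3298  18:3207  19:2879  20:4225  21:6464  22:4337  23:4508
  24:5630  25:4112  26:7068  27:362  28:6277  29:4590  30:1459  31:1635
  32:1848  33:6071  34:2162  35:1135  36:720  37:7146  38:6121  39:741
  40:4862  41:1091  42:2584  43:4173  44:5181  45:2915  46:6883  47:3319
  48:923  49:5518  50:6068  51:5775  52:758  53:4839  54:671  55:2250
  56:5076  57:6666  58:1357  59:1773  60:4368  61:406  62:4413  63:7563
  64:2399  65:7130  66:7496  67:3843  68:3823  69:7459  70:7502  71:4286
  72:4577  73:6890  74:5114  75:4359  76:3576  77:3282  78:4582  79:5981
  80:3186  81:5163  82:1586  83:4621  84:5026  85:418  86:5299  87:1402
Giant step factor: 1352^(-88) ≡ 2457 (mod 7669).
Scan 2326·2457^i mod 7669 for i = 0, 1, …:
  i=0: 2326   i=1: 1577   i=2: 1844   i=3: 5998
  i=4: 4937   i=5: 5520   i=6: 3848   i=7: 6328
  i=8: 2833   i=9: 4898   i=10: 1725   i=11: 5037
  i=12: 5812   i=13: 406
Match at i=13, j=61: n = 13·88 + 61 = 1205.

1205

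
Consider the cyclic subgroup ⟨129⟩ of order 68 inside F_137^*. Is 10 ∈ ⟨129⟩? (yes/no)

no

10 ∈ ⟨129⟩ iff 10^68 ≡ 1 (mod 137), since |⟨129⟩| = 68.
10^68 mod 137 = 136.
Since 136 ≠ 1, 10 does not lie in the subgroup.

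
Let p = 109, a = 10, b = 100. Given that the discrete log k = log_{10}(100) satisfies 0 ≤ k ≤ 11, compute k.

2

Compute 10^0 mod 109 = 1, then multiply by 10 repeatedly:
  10^0=1  10^1=10  10^2=100
Found 100 at exponent 2.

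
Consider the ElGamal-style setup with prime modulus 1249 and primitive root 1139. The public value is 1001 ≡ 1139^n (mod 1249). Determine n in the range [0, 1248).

986

Baby-step giant-step with m = ceil(sqrt(1248)) = 36.
Baby table (1139^j mod 1249 for j=0..35):
  0:1  1:1139  2:859  3:434  4:971  5:604  6:1006  7:501
  8:1095  9:703  10:108  11:610  12:346  13:659  14:1201  15:284
  16:1234  17:401  18:854  19:984  20:423  21:932  22:1147  23:1228
  24:1061  25:696  26:878  27:842  28:1055  29:107  30:720  31:736
  32:225  33:230  34:929  35:228
Giant step factor: 1139^(-36) ≡ 612 (mod 1249).
Scan 1001·612^i mod 1249 for i = 0, 1, …:
  i=0: 1001   i=1: 602   i=2: 1218   i=3: 1012
  i=4: 1089   i=5: 751   i=6: 1229   i=7: 250
  i=8: 622   i=9: 968     …   i=26: 1053
  i=27: 1201
Match at i=27, j=14: n = 27·36 + 14 = 986.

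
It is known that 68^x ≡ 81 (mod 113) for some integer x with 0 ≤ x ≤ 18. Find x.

Compute 68^0 mod 113 = 1, then multiply by 68 repeatedly:
  68^0=1  68^1=68  68^2=104  68^3=66  68^4=81
Found 81 at exponent 4.

4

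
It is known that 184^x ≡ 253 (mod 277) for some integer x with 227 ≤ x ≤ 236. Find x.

Compute 184^227 mod 277 = 253, then multiply by 184 repeatedly:
  184^227=253
Found 253 at exponent 227.

227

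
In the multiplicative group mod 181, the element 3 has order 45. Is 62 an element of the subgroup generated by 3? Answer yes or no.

yes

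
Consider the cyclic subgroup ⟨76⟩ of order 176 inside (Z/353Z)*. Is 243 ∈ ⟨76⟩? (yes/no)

no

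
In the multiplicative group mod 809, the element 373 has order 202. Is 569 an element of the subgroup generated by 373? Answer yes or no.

569 ∈ ⟨373⟩ iff 569^202 ≡ 1 (mod 809), since |⟨373⟩| = 202.
569^202 mod 809 = 318.
Since 318 ≠ 1, 569 does not lie in the subgroup.

no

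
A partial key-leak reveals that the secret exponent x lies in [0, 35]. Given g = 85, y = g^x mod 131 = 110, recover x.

7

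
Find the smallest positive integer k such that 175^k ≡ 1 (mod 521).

The order of 175 must divide p − 1 = 520 = 2^3 · 5 · 13.
Divisors: 1, 2, 4, 5, 8, 10, 13, 20, 26, 40, 52, 65, 104, 130, 260, 520.
Check each in increasing order: 175^1 ≡ 175;  175^2 ≡ 407;  175^4 ≡ 492;  175^5 ≡ 135;  175^8 ≡ 320;  175^10 ≡ 511;  175^13 ≡ 478;  175^20 ≡ 100;  175^26 ≡ 286;  175^40 ≡ 101;  175^52 ≡ 520;  175^65 ≡ 43;  175^104 ≡ 1.
Smallest exponent giving 1 is 104.

104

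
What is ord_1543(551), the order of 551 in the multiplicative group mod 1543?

1542

The order of 551 must divide p − 1 = 1542 = 2 · 3 · 257.
Divisors: 1, 2, 3, 6, 257, 514, 771, 1542.
Check each in increasing order: 551^1 ≡ 551;  551^2 ≡ 1173;  551^3 ≡ 1349;  551^6 ≡ 604;  551^257 ≡ 682;  551^514 ≡ 681;  551^771 ≡ 1542;  551^1542 ≡ 1.
Smallest exponent giving 1 is 1542.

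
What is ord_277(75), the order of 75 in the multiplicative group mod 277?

The order of 75 must divide p − 1 = 276 = 2^2 · 3 · 23.
Divisors: 1, 2, 3, 4, 6, 12, 23, 46, 69, 92, 138, 276.
Check each in increasing order: 75^1 ≡ 75;  75^2 ≡ 85;  75^3 ≡ 4;  75^4 ≡ 23;  75^6 ≡ 16;  75^12 ≡ 256;  75^23 ≡ 161;  75^46 ≡ 160;  75^69 ≡ 276;  75^92 ≡ 116;  75^138 ≡ 1.
Smallest exponent giving 1 is 138.

138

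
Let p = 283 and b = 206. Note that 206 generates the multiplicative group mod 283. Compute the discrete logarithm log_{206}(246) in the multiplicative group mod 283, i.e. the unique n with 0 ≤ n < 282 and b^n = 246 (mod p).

230

Baby-step giant-step with m = ceil(sqrt(282)) = 17.
Baby table (206^j mod 283 for j=0..16):
  0:1  1:206  2:269  3:229  4:196  5:190  6:86  7:170
  8:211  9:167  10:159  11:209  12:38  13:187  14:34  15:212
  16:90
Giant step factor: 206^(-17) ≡ 162 (mod 283).
Scan 246·162^i mod 283 for i = 0, 1, …:
  i=0: 246   i=1: 232   i=2: 228   i=3: 146
  i=4: 163   i=5: 87   i=6: 227   i=7: 267
  i=8: 238   i=9: 68   i=10: 262   i=11: 277
  i=12: 160   i=13: 167
Match at i=13, j=9: n = 13·17 + 9 = 230.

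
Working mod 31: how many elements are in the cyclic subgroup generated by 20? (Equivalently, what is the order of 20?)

15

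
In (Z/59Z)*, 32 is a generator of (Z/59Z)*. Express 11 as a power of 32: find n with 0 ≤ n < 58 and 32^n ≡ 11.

5

Baby-step giant-step with m = ceil(sqrt(58)) = 8.
Baby table (32^j mod 59 for j=0..7):
  0:1  1:32  2:21  3:23  4:28  5:11  6:57  7:54
Giant step factor: 32^(-8) ≡ 7 (mod 59).
Scan 11·7^i mod 59 for i = 0, 1, …:
  i=0: 11
Match at i=0, j=5: n = 0·8 + 5 = 5.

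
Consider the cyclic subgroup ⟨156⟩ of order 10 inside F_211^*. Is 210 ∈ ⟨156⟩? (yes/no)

yes

210 ∈ ⟨156⟩ iff 210^10 ≡ 1 (mod 211), since |⟨156⟩| = 10.
210^10 mod 211 = 1.
Since 1 = 1, 210 lies in the subgroup.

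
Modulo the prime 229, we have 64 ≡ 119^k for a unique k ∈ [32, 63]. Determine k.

54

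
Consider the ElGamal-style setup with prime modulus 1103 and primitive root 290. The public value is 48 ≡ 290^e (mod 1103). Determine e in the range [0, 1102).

Baby-step giant-step with m = ceil(sqrt(1102)) = 34.
Baby table (290^j mod 1103 for j=0..33):
  0:1  1:290  2:272  3:567  4:83  5:907  6:516  7:735
  8:271  9:277  10:914  11:340  12:433  13:931  14:858  15:645
  16:643  17:63  18:622  19:591  20:425  21:817  22:888  23:521
  24:1082  25:528  26:906  27:226  28:463  29:807  30:194  31:7
  32:927  33:801
Giant step factor: 290^(-34) ≡ 122 (mod 1103).
Scan 48·122^i mod 1103 for i = 0, 1, …:
  i=0: 48   i=1: 341   i=2: 791   i=3: 541
  i=4: 925   i=5: 344   i=6: 54   i=7: 1073
  i=8: 752   i=9: 195   i=10: 627   i=11: 387
  i=12: 888
Match at i=12, j=22: e = 12·34 + 22 = 430.

430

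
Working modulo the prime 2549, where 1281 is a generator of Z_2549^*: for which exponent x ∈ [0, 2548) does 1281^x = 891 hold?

1527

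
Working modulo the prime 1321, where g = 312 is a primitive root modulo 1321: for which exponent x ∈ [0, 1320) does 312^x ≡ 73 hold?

Baby-step giant-step with m = ceil(sqrt(1320)) = 37.
Baby table (312^j mod 1321 for j=0..36):
  0:1  1:312  2:911  3:217  4:333  5:858  6:854  7:927
  8:1246  9:378  10:367  11:898  12:124  13:379  14:679  15:488
  16:341  17:712  18:216  19:21  20:1268  21:637  22:594  23:388
  24:845  25:761  26:973  27:1067  28:12  29:1102  30:364  31:1283
  32:33  33:1049  34:1001  35:556  36:421
Giant step factor: 312^(-37) ≡ 468 (mod 1321).
Scan 73·468^i mod 1321 for i = 0, 1, …:
  i=0: 73   i=1: 1139   i=2: 689   i=3: 128
  i=4: 459   i=5: 810   i=6: 1274   i=7: 461
  i=8: 425   i=9: 750     …   i=29: 227
  i=30: 556
Match at i=30, j=35: x = 30·37 + 35 = 1145.

1145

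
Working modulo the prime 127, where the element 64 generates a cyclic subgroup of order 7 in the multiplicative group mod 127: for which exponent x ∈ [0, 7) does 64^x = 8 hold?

Successive powers of 64 modulo 127:
  64^0=1  64^1=64  64^2=32  64^3=16  64^4=8
So 64^4 ≡ 8 (mod 127), giving x = 4.

4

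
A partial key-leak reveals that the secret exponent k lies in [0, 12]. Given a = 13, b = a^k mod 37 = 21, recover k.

2

Compute 13^0 mod 37 = 1, then multiply by 13 repeatedly:
  13^0=1  13^1=13  13^2=21
Found 21 at exponent 2.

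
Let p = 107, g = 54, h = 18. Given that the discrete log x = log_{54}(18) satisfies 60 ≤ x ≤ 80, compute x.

Compute 54^60 mod 107 = 56, then multiply by 54 repeatedly:
  54^60=56  54^61=28  54^62=14  54^63=7  54^64=57
  54^65=82  54^66=41  54^67=74  54^68=37  54^69=72
  54^70=36  54^71=18
Found 18 at exponent 71.

71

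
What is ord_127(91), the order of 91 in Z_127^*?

126

The order of 91 must divide p − 1 = 126 = 2 · 3^2 · 7.
Divisors: 1, 2, 3, 6, 7, 9, 14, 18, 21, 42, 63, 126.
Check each in increasing order: 91^1 ≡ 91;  91^2 ≡ 26;  91^3 ≡ 80;  91^6 ≡ 50;  91^7 ≡ 105;  91^9 ≡ 63;  91^14 ≡ 103;  91^18 ≡ 32;  91^21 ≡ 20;  91^42 ≡ 19;  91^63 ≡ 126;  91^126 ≡ 1.
Smallest exponent giving 1 is 126.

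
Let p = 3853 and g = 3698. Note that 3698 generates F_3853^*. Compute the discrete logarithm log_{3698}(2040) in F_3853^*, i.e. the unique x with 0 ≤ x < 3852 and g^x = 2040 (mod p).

747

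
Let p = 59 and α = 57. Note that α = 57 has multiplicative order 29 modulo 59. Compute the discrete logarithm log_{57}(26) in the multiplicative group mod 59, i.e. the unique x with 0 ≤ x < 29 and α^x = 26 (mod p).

17

Successive powers of 57 modulo 59:
  57^0=1  57^1=57  57^2=4  57^3=51  57^4=16  57^5=27
  57^6=5  57^7=49  57^8=20  57^9=19  57^10=21  57^11=17
  57^12=25  57^13=9  57^14=41  57^15=36  57^16=46  57^17=26
So 57^17 ≡ 26 (mod 59), giving x = 17.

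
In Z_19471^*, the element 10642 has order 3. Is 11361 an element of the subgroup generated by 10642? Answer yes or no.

no

⟨10642⟩ has order 3; its elements mod 19471 are {1, 8828, 10642}.
11361 is not in this set.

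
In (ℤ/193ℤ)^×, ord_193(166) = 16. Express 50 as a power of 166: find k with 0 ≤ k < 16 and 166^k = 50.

Successive powers of 166 modulo 193:
  166^0=1  166^1=166  166^2=150  166^3=3  166^4=112  166^5=64
  166^6=9  166^7=143  166^8=192  166^9=27  166^10=43  166^11=190
  166^12=81  166^13=129  166^14=184  166^15=50
So 166^15 ≡ 50 (mod 193), giving k = 15.

15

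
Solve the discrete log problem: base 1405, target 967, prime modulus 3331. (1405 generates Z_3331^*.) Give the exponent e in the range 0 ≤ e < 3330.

23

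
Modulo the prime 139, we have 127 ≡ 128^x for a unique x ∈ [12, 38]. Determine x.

16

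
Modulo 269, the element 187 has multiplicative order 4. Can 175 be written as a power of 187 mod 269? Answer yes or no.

no

⟨187⟩ has order 4; its elements mod 269 are {1, 82, 187, 268}.
175 is not in this set.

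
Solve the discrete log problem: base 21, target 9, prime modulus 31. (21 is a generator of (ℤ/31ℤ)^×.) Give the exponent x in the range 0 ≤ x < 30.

28

Successive powers of 21 modulo 31:
  21^0=1  21^1=21  21^2=7  21^3=23  21^4=18  21^5=6
  21^6=2  21^7=11  21^8=14  21^9=15  21^10=5  21^11=12
  21^12=4  21^13=22  21^14=28  21^15=30  21^16=10  21^17=24
  21^18=8  21^19=13  21^20=25  21^21=29  21^22=20  21^23=17
  21^24=16  21^25=26  21^26=19  21^27=27  21^28=9
So 21^28 ≡ 9 (mod 31), giving x = 28.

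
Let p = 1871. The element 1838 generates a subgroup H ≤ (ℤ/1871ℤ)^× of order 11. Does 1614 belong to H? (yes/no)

no

1614 ∈ ⟨1838⟩ iff 1614^11 ≡ 1 (mod 1871), since |⟨1838⟩| = 11.
1614^11 mod 1871 = 1293.
Since 1293 ≠ 1, 1614 does not lie in the subgroup.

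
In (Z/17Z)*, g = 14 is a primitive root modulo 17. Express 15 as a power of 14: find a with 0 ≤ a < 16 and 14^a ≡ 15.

6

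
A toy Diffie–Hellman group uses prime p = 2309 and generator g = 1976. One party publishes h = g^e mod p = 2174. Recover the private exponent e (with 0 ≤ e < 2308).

987

Baby-step giant-step with m = ceil(sqrt(2308)) = 49.
Baby table (1976^j mod 2309 for j=0..48):
  0:1  1:1976  2:57  3:1800  4:940  5:1004  6:473  7:1812
  8:1562  9:1688  10:1292  11:1547  12:2065  13:437  14:2255  15:1819
  16:1540  17:2087  18:38  19:1200  20:2166  21:1439  22:1085  23:1208
  24:1811  25:1895  26:1631  27:1801  28:607  29:1061  30:2273  31:443
  32:257  33:2161  34:795  35:800  36:1444  37:1729  38:1493  39:1575
  40:1977  41:2033  42:1857  43:431  44:1944  45:1477  46:2285  47:1065
  48:941
Giant step factor: 1976^(-49) ≡ 117 (mod 2309).
Scan 2174·117^i mod 2309 for i = 0, 1, …:
  i=0: 2174   i=1: 368   i=2: 1494   i=3: 1623
  i=4: 553   i=5: 49   i=6: 1115   i=7: 1151
  i=8: 745   i=9: 1732     …   i=19: 1318
  i=20: 1812
Match at i=20, j=7: e = 20·49 + 7 = 987.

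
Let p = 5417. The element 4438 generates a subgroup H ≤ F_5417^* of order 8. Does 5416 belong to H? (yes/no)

yes

⟨4438⟩ has order 8; its elements mod 5417 are {1, 368, 979, 2667, 2750, 4438, 5049, 5416}.
5416 is in this set.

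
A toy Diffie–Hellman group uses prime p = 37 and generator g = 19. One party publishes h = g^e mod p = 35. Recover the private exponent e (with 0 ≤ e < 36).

Successive powers of 19 modulo 37:
  19^0=1  19^1=19  19^2=28  19^3=14  19^4=7  19^5=22
  19^6=11  19^7=24  19^8=12  19^9=6  19^10=3  19^11=20
  19^12=10  19^13=5  19^14=21  19^15=29  19^16=33  19^17=35
So 19^17 ≡ 35 (mod 37), giving e = 17.

17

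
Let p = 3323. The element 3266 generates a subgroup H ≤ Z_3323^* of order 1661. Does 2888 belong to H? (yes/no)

2888 ∈ ⟨3266⟩ iff 2888^1661 ≡ 1 (mod 3323), since |⟨3266⟩| = 1661.
2888^1661 mod 3323 = 3322.
Since 3322 ≠ 1, 2888 does not lie in the subgroup.

no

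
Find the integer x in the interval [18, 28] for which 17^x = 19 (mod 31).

22

Compute 17^18 mod 31 = 16, then multiply by 17 repeatedly:
  17^18=16  17^19=24  17^20=5  17^21=23  17^22=19
Found 19 at exponent 22.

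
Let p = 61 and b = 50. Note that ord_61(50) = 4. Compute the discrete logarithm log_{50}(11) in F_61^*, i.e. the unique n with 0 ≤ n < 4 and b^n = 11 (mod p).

Successive powers of 50 modulo 61:
  50^0=1  50^1=50  50^2=60  50^3=11
So 50^3 ≡ 11 (mod 61), giving n = 3.

3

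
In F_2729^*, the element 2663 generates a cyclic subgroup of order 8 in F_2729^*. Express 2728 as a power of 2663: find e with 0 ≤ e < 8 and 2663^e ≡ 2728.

4

Successive powers of 2663 modulo 2729:
  2663^0=1  2663^1=2663  2663^2=1627  2663^3=1778  2663^4=2728
So 2663^4 ≡ 2728 (mod 2729), giving e = 4.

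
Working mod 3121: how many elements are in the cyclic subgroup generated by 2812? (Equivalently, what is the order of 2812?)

3120

The order of 2812 must divide p − 1 = 3120 = 2^4 · 3 · 5 · 13.
Divisors: 1, 2, 3, 4, 5, 6, 8, 10, 12, 13, 15, 16, 20, 24, 26, 30, 39, 40, 48, 52, 60, 65, 78, 80, 104, 120, 130, 156, 195, 208, 240, 260, 312, 390, 520, 624, 780, 1040, 1560, 3120.
Check each in increasing order: 2812^1 ≡ 2812;  2812^2 ≡ 1851;  2812^3 ≡ 2305;  2812^4 ≡ 2464;  2812^5 ≡ 148;  2812^6 ≡ 1083;  2812^8 ≡ 951;  2812^10 ≡ 57;  2812^12 ≡ 2514;  2812^13 ≡ 303;  2812^15 ≡ 2194;  2812^16 ≡ 2432;  2812^20 ≡ 128;  2812^24 ≡ 171;  2812^26 ≡ 1300;  2812^30 ≡ 1054;  2812^39 ≡ 654;  2812^40 ≡ 779;  2812^48 ≡ 1152;  2812^52 ≡ 1539;  2812^60 ≡ 2961;  2812^65 ≡ 1288;  2812^78 ≡ 139;  2812^80 ≡ 1367;  2812^104 ≡ 2803;  2812^120 ≡ 632;  2812^130 ≡ 1693;  2812^156 ≡ 595;  2812^195 ≡ 2126;  2812^208 ≡ 1252;  2812^240 ≡ 3057;  2812^260 ≡ 1171;  2812^312 ≡ 1352;  2812^390 ≡ 668;  2812^520 ≡ 1122;  2812^624 ≡ 2119;  2812^780 ≡ 3042;  2812^1040 ≡ 1121;  2812^1560 ≡ 3120;  2812^3120 ≡ 1.
Smallest exponent giving 1 is 3120.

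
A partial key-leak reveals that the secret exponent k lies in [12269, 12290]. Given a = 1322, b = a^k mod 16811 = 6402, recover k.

Compute 1322^12269 mod 16811 = 14450, then multiply by 1322 repeatedly:
  1322^12269=14450  1322^12270=5604  1322^12271=11648  1322^12272=16591  1322^12273=11758
  1322^12274=10712  1322^12275=6402
Found 6402 at exponent 12275.

12275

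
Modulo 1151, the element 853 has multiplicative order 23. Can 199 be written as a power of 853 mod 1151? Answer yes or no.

yes

199 ∈ ⟨853⟩ iff 199^23 ≡ 1 (mod 1151), since |⟨853⟩| = 23.
199^23 mod 1151 = 1.
Since 1 = 1, 199 lies in the subgroup.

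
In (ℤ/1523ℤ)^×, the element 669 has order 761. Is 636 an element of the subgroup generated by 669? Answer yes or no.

no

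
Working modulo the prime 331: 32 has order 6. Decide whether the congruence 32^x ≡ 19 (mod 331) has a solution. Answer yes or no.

no

⟨32⟩ has order 6; its elements mod 331 are {1, 31, 32, 299, 300, 330}.
19 is not in this set.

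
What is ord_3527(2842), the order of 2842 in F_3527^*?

3526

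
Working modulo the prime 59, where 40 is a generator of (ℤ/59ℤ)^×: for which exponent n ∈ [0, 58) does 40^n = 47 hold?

Baby-step giant-step with m = ceil(sqrt(58)) = 8.
Baby table (40^j mod 59 for j=0..7):
  0:1  1:40  2:7  3:44  4:49  5:13  6:48  7:32
Giant step factor: 40^(-8) ≡ 36 (mod 59).
Scan 47·36^i mod 59 for i = 0, 1, …:
  i=0: 47   i=1: 40
Match at i=1, j=1: n = 1·8 + 1 = 9.

9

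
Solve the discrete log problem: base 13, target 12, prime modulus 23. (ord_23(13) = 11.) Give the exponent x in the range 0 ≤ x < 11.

Successive powers of 13 modulo 23:
  13^0=1  13^1=13  13^2=8  13^3=12
So 13^3 ≡ 12 (mod 23), giving x = 3.

3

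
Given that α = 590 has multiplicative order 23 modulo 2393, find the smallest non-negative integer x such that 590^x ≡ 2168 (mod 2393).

3

Successive powers of 590 modulo 2393:
  590^0=1  590^1=590  590^2=1115  590^3=2168
So 590^3 ≡ 2168 (mod 2393), giving x = 3.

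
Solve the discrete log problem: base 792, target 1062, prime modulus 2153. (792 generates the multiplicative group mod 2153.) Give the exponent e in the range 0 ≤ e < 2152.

Baby-step giant-step with m = ceil(sqrt(2152)) = 47.
Baby table (792^j mod 2153 for j=0..46):
  0:1  1:792  2:741  3:1256  4:66  5:600  6:1540  7:1082
  8:50  9:846  10:449  11:363  12:1147  13:2011  14:1645  15:275
  16:347  17:1393  18:920  19:926  20:1372  21:1512  22:436  23:832
  24:126  25:754  26:787  27:1087  28:1857  29:245  30:270  31:693
  32:1994  33:1099  34:596  35:525  36:271  37:1485  38:582  39:202
  40:662  41:1125  42:1811  43:414  44:632  45:1048  46:1111
Giant step factor: 792^(-47) ≡ 913 (mod 2153).
Scan 1062·913^i mod 2153 for i = 0, 1, …:
  i=0: 1062   i=1: 756   i=2: 1268   i=3: 1523
  i=4: 1814   i=5: 525
Match at i=5, j=35: e = 5·47 + 35 = 270.

270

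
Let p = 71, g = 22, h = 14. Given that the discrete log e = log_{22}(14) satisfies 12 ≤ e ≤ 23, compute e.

Compute 22^12 mod 71 = 16, then multiply by 22 repeatedly:
  22^12=16  22^13=68  22^14=5  22^15=39  22^16=6
  22^17=61  22^18=64  22^19=59  22^20=20  22^21=14
Found 14 at exponent 21.

21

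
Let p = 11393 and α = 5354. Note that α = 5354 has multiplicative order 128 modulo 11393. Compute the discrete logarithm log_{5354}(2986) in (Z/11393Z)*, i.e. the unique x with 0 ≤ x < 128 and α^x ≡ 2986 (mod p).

Baby-step giant-step with m = ceil(sqrt(128)) = 12.
Baby table (5354^j mod 11393 for j=0..11):
  0:1  1:5354  2:528  3:1448  4:5352  5:1213  6:392  7:2456
  8:1902  9:9359  10:1672  11:8383
Giant step factor: 5354^(-12) ≡ 8897 (mod 11393).
Scan 2986·8897^i mod 11393 for i = 0, 1, …:
  i=0: 2986   i=1: 9359
Match at i=1, j=9: x = 1·12 + 9 = 21.

21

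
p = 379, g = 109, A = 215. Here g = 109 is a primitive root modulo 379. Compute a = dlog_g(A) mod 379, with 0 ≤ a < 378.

149

Baby-step giant-step with m = ceil(sqrt(378)) = 20.
Baby table (109^j mod 379 for j=0..19):
  0:1  1:109  2:132  3:365  4:369  5:47  6:196  7:140
  8:100  9:288  10:314  11:116  12:137  13:152  14:271  15:356
  16:146  17:375  18:322  19:230
Giant step factor: 109^(-20) ≡ 88 (mod 379).
Scan 215·88^i mod 379 for i = 0, 1, …:
  i=0: 215   i=1: 349   i=2: 13   i=3: 7
  i=4: 237   i=5: 11   i=6: 210   i=7: 288
Match at i=7, j=9: a = 7·20 + 9 = 149.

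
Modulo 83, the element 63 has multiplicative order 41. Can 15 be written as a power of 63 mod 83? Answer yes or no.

15 ∈ ⟨63⟩ iff 15^41 ≡ 1 (mod 83), since |⟨63⟩| = 41.
15^41 mod 83 = 82.
Since 82 ≠ 1, 15 does not lie in the subgroup.

no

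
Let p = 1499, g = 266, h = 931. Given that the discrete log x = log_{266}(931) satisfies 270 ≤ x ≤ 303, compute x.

303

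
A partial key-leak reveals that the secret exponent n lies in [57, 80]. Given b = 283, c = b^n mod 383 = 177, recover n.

Compute 283^57 mod 383 = 237, then multiply by 283 repeatedly:
  283^57=237  283^58=46  283^59=379  283^60=17  283^61=215
  283^62=331  283^63=221  283^64=114  283^65=90  283^66=192
  283^67=333  283^68=21  283^69=198  283^70=116  283^71=273
  283^72=276  283^73=359  283^74=102  283^75=141  283^76=71
  283^77=177
Found 177 at exponent 77.

77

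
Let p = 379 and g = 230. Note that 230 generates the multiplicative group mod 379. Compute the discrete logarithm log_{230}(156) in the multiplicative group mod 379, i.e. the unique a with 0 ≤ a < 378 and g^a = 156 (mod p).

Baby-step giant-step with m = ceil(sqrt(378)) = 20.
Baby table (230^j mod 379 for j=0..19):
  0:1  1:230  2:219  3:342  4:207  5:235  6:232  7:300
  8:22  9:133  10:270  11:323  12:6  13:243  14:177  15:157
  16:105  17:273  18:255  19:284
Giant step factor: 230^(-20) ≡ 290 (mod 379).
Scan 156·290^i mod 379 for i = 0, 1, …:
  i=0: 156   i=1: 139   i=2: 136   i=3: 24
  i=4: 138   i=5: 225   i=6: 62   i=7: 167
  i=8: 297   i=9: 97   i=10: 84   i=11: 104
  i=12: 219
Match at i=12, j=2: a = 12·20 + 2 = 242.

242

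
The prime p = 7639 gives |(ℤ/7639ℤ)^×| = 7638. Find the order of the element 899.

7638

The order of 899 must divide p − 1 = 7638 = 2 · 3 · 19 · 67.
Divisors: 1, 2, 3, 6, 19, 38, 57, 67, 114, 134, 201, 402, 1273, 2546, 3819, 7638.
Check each in increasing order: 899^1 ≡ 899;  899^2 ≡ 6106;  899^3 ≡ 4492;  899^6 ≡ 3465;  899^19 ≡ 1452;  899^38 ≡ 7579;  899^57 ≡ 4548;  899^67 ≡ 5906;  899^114 ≡ 5531;  899^134 ≡ 1162;  899^201 ≡ 2950;  899^402 ≡ 1679;  899^1273 ≡ 4664;  899^2546 ≡ 4663;  899^3819 ≡ 7638;  899^7638 ≡ 1.
Smallest exponent giving 1 is 7638.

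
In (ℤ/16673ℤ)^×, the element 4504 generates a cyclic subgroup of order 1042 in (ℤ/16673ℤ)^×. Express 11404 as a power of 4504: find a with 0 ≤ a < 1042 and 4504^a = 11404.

Baby-step giant-step with m = ceil(sqrt(1042)) = 33.
Baby table (4504^j mod 16673 for j=0..32):
  0:1  1:4504  2:11648  3:9334  4:7703  5:14472  6:7131  7:5826
  8:13675  9:2138  10:9231  11:10635  12:15184  13:12763  14:12721  15:6956
  16:1257  17:9381  18:2642  19:11719  20:12331  21:1061  22:10266  23:3835
  24:16285  25:3113  26:15632  27:13122  28:12376  29:3665  30:890  31:7040
  32:12787
Giant step factor: 4504^(-33) ≡ 9977 (mod 16673).
Scan 11404·9977^i mod 16673 for i = 0, 1, …:
  i=0: 11404   i=1: 1156   i=2: 12369   i=3: 8640
  i=4: 1870   i=5: 16576   i=6: 15938   i=7: 3025
  i=8: 2295   i=9: 5186     …   i=30: 3756
  i=31: 9381
Match at i=31, j=17: a = 31·33 + 17 = 1040.

1040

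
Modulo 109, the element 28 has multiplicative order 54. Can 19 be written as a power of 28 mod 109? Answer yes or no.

no

19 ∈ ⟨28⟩ iff 19^54 ≡ 1 (mod 109), since |⟨28⟩| = 54.
19^54 mod 109 = 108.
Since 108 ≠ 1, 19 does not lie in the subgroup.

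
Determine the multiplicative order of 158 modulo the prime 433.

The order of 158 must divide p − 1 = 432 = 2^4 · 3^3.
Divisors: 1, 2, 3, 4, 6, 8, 9, 12, 16, 18, 24, 27, 36, 48, 54, 72, 108, 144, 216, 432.
Check each in increasing order: 158^1 ≡ 158;  158^2 ≡ 283;  158^3 ≡ 115;  158^4 ≡ 417;  158^6 ≡ 235;  158^8 ≡ 256;  158^9 ≡ 179;  158^12 ≡ 234;  158^16 ≡ 153;  158^18 ≡ 432;  158^24 ≡ 198;  158^27 ≡ 254;  158^36 ≡ 1.
Smallest exponent giving 1 is 36.

36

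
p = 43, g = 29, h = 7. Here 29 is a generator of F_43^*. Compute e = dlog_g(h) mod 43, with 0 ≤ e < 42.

7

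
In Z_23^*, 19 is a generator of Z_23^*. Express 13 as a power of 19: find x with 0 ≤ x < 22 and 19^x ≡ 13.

20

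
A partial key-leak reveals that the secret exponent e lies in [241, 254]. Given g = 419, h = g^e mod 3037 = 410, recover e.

251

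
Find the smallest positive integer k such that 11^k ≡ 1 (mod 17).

16

The order of 11 must divide p − 1 = 16 = 2^4.
Divisors: 1, 2, 4, 8, 16.
Check each in increasing order: 11^1 ≡ 11;  11^2 ≡ 2;  11^4 ≡ 4;  11^8 ≡ 16;  11^16 ≡ 1.
Smallest exponent giving 1 is 16.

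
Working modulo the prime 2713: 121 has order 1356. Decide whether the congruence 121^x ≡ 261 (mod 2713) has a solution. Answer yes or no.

yes

261 ∈ ⟨121⟩ iff 261^1356 ≡ 1 (mod 2713), since |⟨121⟩| = 1356.
261^1356 mod 2713 = 1.
Since 1 = 1, 261 lies in the subgroup.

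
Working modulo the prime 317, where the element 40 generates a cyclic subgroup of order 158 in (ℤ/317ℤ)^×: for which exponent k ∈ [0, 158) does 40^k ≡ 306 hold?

111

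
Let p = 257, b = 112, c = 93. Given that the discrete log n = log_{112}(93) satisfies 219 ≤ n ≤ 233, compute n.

231

Compute 112^219 mod 257 = 80, then multiply by 112 repeatedly:
  112^219=80  112^220=222  112^221=192  112^222=173  112^223=101
  112^224=4  112^225=191  112^226=61  112^227=150  112^228=95
  112^229=103  112^230=228  112^231=93
Found 93 at exponent 231.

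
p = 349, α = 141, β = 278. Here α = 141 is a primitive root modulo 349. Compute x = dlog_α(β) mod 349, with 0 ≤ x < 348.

Baby-step giant-step with m = ceil(sqrt(348)) = 19.
Baby table (141^j mod 349 for j=0..18):
  0:1  1:141  2:337  3:53  4:144  5:62  6:17  7:303
  8:145  9:203  10:5  11:7  12:289  13:265  14:22  15:310
  16:85  17:119  18:27
Giant step factor: 141^(-19) ≡ 229 (mod 349).
Scan 278·229^i mod 349 for i = 0, 1, …:
  i=0: 278   i=1: 144
Match at i=1, j=4: x = 1·19 + 4 = 23.

23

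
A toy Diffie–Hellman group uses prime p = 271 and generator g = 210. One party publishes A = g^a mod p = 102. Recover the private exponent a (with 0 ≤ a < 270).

105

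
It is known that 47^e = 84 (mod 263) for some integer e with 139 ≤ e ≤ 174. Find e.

161

Compute 47^139 mod 263 = 85, then multiply by 47 repeatedly:
  47^139=85  47^140=50  47^141=246  47^142=253  47^143=56
  47^144=2  47^145=94  47^146=210  47^147=139  47^148=221
  47^149=130  47^150=61  47^151=237  47^152=93  47^153=163
  47^154=34  47^155=20  47^156=151  47^157=259  47^158=75
  47^159=106  47^160=248  47^161=84
Found 84 at exponent 161.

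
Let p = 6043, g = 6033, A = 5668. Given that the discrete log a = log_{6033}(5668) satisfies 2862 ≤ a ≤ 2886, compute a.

2883

Compute 6033^2862 mod 6043 = 962, then multiply by 6033 repeatedly:
  6033^2862=962  6033^2863=2466  6033^2864=5555  6033^2865=4880  6033^2866=5587
  6033^2867=4560  6033^2868=2744  6033^2869=2775  6033^2870=2465  6033^2871=5565
  6033^2872=4780  6033^2873=544  6033^2874=603  6033^2875=13  6033^2876=5913
  6033^2877=1300  6033^2878=5129  6033^2879=3097  6033^2880=5288  6033^2881=1507
  6033^2882=3059  6033^2883=5668
Found 5668 at exponent 2883.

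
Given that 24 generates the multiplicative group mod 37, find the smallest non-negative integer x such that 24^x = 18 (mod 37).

Successive powers of 24 modulo 37:
  24^0=1  24^1=24  24^2=21  24^3=23  24^4=34  24^5=2
  24^6=11  24^7=5  24^8=9  24^9=31  24^10=4  24^11=22
  24^12=10  24^13=18
So 24^13 ≡ 18 (mod 37), giving x = 13.

13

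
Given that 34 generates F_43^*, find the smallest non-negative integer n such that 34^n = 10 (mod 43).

Baby-step giant-step with m = ceil(sqrt(42)) = 7.
Baby table (34^j mod 43 for j=0..6):
  0:1  1:34  2:38  3:2  4:25  5:33  6:4
Giant step factor: 34^(-7) ≡ 37 (mod 43).
Scan 10·37^i mod 43 for i = 0, 1, …:
  i=0: 10   i=1: 26   i=2: 16   i=3: 33
Match at i=3, j=5: n = 3·7 + 5 = 26.

26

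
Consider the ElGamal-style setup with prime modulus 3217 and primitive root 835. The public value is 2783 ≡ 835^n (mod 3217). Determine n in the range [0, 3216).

181

Baby-step giant-step with m = ceil(sqrt(3216)) = 57.
Baby table (835^j mod 3217 for j=0..56):
  0:1  1:835  2:2353  3:2385  4:152  5:1457  6:569  7:2216
  8:585  9:2708  10:2846  11:2264  12:2061  13:3057  14:1514  15:3126
  16:1223  17:1416  18:1721  19:2253  20:2527  21:2910  22:1015  23:1454
  24:1281  25:1591  26:3081  27:2252  28:1692  29:557  30:1847  31:1302
  32:3041  33:1022  34:865  35:1667  36:2201  37:928  38:2800  39:2458
  40:3201  41:2725  42:956  43:444  44:785  45:2424  46:547  47:3148
  48:291  49:1710  50:2719  51:2380  52:2411  53:2560  54:1512  55:1456
  56:2951
Giant step factor: 835^(-57) ≡ 634 (mod 3217).
Scan 2783·634^i mod 3217 for i = 0, 1, …:
  i=0: 2783   i=1: 1506   i=2: 2572   i=3: 2846
Match at i=3, j=10: n = 3·57 + 10 = 181.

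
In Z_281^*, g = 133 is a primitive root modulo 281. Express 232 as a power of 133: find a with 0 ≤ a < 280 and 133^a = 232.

Baby-step giant-step with m = ceil(sqrt(280)) = 17.
Baby table (133^j mod 281 for j=0..16):
  0:1  1:133  2:267  3:105  4:196  5:216  6:66  7:67
  8:200  9:186  10:10  11:206  12:141  13:207  14:274  15:193
  16:98
Giant step factor: 133^(-17) ≡ 268 (mod 281).
Scan 232·268^i mod 281 for i = 0, 1, …:
  i=0: 232   i=1: 75   i=2: 149   i=3: 30
  i=4: 172   i=5: 12   i=6: 125   i=7: 61
  i=8: 50   i=9: 193
Match at i=9, j=15: a = 9·17 + 15 = 168.

168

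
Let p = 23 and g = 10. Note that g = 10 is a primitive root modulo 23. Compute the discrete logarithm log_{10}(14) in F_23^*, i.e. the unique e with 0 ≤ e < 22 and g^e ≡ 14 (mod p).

7

Successive powers of 10 modulo 23:
  10^0=1  10^1=10  10^2=8  10^3=11  10^4=18  10^5=19
  10^6=6  10^7=14
So 10^7 ≡ 14 (mod 23), giving e = 7.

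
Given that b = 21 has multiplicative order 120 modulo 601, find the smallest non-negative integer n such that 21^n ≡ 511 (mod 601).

18

Successive powers of 21 modulo 601:
  21^0=1  21^1=21  21^2=441  21^3=246  21^4=358  21^5=306
  21^6=416  21^7=322  21^8=151  21^9=166  21^10=481  21^11=485
  21^12=569  21^13=530  21^14=312  21^15=542  21^16=564  21^17=425
  21^18=511
So 21^18 ≡ 511 (mod 601), giving n = 18.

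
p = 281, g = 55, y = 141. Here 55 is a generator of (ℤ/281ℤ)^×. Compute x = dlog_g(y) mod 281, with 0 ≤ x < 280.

4

Baby-step giant-step with m = ceil(sqrt(280)) = 17.
Baby table (55^j mod 281 for j=0..16):
  0:1  1:55  2:215  3:23  4:141  5:168  6:248  7:152
  8:211  9:84  10:124  11:76  12:246  13:42  14:62  15:38
  16:123
Giant step factor: 55^(-17) ≡ 174 (mod 281).
Scan 141·174^i mod 281 for i = 0, 1, …:
  i=0: 141
Match at i=0, j=4: x = 0·17 + 4 = 4.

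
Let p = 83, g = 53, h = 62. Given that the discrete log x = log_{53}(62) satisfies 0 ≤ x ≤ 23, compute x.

9

Compute 53^0 mod 83 = 1, then multiply by 53 repeatedly:
  53^0=1  53^1=53  53^2=70  53^3=58  53^4=3
  53^5=76  53^6=44  53^7=8  53^8=9  53^9=62
Found 62 at exponent 9.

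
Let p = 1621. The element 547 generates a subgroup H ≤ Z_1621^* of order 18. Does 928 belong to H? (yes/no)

928 ∈ ⟨547⟩ iff 928^18 ≡ 1 (mod 1621), since |⟨547⟩| = 18.
928^18 mod 1621 = 1.
Since 1 = 1, 928 lies in the subgroup.

yes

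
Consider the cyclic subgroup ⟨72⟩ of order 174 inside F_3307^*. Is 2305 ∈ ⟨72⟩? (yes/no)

2305 ∈ ⟨72⟩ iff 2305^174 ≡ 1 (mod 3307), since |⟨72⟩| = 174.
2305^174 mod 3307 = 3077.
Since 3077 ≠ 1, 2305 does not lie in the subgroup.

no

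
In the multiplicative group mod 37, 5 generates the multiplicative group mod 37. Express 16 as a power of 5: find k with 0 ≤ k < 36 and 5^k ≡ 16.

8

Successive powers of 5 modulo 37:
  5^0=1  5^1=5  5^2=25  5^3=14  5^4=33  5^5=17
  5^6=11  5^7=18  5^8=16
So 5^8 ≡ 16 (mod 37), giving k = 8.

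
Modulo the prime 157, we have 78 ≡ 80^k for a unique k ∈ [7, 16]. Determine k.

Compute 80^7 mod 157 = 87, then multiply by 80 repeatedly:
  80^7=87  80^8=52  80^9=78
Found 78 at exponent 9.

9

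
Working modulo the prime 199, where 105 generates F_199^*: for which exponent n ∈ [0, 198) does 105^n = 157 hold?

Baby-step giant-step with m = ceil(sqrt(198)) = 15.
Baby table (105^j mod 199 for j=0..14):
  0:1  1:105  2:80  3:42  4:32  5:176  6:172  7:150
  8:29  9:60  10:131  11:24  12:132  13:129  14:13
Giant step factor: 105^(-15) ≡ 135 (mod 199).
Scan 157·135^i mod 199 for i = 0, 1, …:
  i=0: 157   i=1: 101   i=2: 103   i=3: 174
  i=4: 8   i=5: 85   i=6: 132
Match at i=6, j=12: n = 6·15 + 12 = 102.

102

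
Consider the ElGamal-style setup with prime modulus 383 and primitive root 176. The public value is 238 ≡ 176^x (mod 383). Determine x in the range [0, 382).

160

Baby-step giant-step with m = ceil(sqrt(382)) = 20.
Baby table (176^j mod 383 for j=0..19):
  0:1  1:176  2:336  3:154  4:294  5:39  6:353  7:82
  8:261  9:359  10:372  11:362  12:134  13:221  14:213  15:337
  16:330  17:247  18:193  19:264
Giant step factor: 176^(-20) ≡ 19 (mod 383).
Scan 238·19^i mod 383 for i = 0, 1, …:
  i=0: 238   i=1: 309   i=2: 126   i=3: 96
  i=4: 292   i=5: 186   i=6: 87   i=7: 121
  i=8: 1
Match at i=8, j=0: x = 8·20 + 0 = 160.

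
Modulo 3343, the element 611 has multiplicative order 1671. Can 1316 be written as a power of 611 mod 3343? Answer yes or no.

yes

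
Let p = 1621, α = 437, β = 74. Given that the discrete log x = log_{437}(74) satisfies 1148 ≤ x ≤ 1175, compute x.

Compute 437^1148 mod 1621 = 944, then multiply by 437 repeatedly:
  437^1148=944  437^1149=794  437^1150=84  437^1151=1046  437^1152=1601
  437^1153=986  437^1154=1317  437^1155=74
Found 74 at exponent 1155.

1155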